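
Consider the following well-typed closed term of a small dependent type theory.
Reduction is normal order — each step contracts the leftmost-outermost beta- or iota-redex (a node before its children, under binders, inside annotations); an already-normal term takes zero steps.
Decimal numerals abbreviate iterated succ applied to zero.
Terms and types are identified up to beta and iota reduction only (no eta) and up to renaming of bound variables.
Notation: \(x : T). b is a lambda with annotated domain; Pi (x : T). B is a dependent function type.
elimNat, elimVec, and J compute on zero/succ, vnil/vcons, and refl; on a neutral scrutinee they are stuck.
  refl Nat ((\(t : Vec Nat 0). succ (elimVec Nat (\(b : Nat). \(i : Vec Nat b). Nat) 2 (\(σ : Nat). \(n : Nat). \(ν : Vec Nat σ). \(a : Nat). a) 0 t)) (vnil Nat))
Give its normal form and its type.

normal form:
  refl Nat 3
type:
  Eq Nat 3 3


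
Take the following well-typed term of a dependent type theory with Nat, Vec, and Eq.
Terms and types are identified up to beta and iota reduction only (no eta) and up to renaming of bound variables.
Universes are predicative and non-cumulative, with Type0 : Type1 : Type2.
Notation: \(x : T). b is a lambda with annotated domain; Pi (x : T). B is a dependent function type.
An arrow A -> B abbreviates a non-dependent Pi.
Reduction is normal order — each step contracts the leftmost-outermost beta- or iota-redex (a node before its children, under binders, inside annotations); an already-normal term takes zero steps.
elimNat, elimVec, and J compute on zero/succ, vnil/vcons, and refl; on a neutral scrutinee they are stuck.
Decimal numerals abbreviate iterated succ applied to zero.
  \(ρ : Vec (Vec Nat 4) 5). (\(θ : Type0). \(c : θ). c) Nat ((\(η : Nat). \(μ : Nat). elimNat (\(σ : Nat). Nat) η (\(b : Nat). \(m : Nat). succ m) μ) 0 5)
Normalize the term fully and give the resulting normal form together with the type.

reduced normal form:
  \(ρ : Vec (Vec Nat 4) 5). 5
inferred type:
  Vec (Vec Nat 4) 5 -> Nat


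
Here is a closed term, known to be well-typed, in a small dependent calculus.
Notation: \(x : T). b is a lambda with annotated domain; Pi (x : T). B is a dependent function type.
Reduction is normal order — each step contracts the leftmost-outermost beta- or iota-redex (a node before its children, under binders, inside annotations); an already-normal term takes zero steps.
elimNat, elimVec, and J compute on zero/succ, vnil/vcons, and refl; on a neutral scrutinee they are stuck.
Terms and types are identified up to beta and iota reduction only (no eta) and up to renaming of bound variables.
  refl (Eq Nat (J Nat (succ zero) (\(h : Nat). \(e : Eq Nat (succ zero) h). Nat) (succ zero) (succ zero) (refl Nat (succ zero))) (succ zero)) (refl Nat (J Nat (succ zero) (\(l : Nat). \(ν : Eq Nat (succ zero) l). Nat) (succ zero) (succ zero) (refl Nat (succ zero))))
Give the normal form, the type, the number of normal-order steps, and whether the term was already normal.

reduced normal form:
  refl (Eq Nat (succ zero) (succ zero)) (refl Nat (succ zero))
the term's type:
  Eq (Eq Nat (succ zero) (succ zero)) (refl Nat (succ zero)) (refl Nat (succ zero))
normal-order step count: 2
started in normal form: no
first contracted redex: a J iota-redex


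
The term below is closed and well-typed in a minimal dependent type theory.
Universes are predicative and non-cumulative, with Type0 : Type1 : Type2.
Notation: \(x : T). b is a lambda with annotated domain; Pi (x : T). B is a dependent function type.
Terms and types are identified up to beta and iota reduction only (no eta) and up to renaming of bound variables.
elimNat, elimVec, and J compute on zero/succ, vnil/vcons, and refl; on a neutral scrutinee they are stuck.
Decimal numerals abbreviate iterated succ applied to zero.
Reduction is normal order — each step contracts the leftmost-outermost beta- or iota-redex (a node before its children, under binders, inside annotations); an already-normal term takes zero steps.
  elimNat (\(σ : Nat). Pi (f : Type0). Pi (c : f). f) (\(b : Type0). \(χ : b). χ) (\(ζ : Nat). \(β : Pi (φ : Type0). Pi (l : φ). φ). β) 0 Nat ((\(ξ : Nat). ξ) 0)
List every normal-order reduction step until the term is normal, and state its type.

reduction (normal order):
  elimNat (\(σ : Nat). Pi (f : Type0). Pi (c : f). f) (\(b : Type0). \(χ : b). χ) (\(ζ : Nat). \(β : Pi (φ : Type0). Pi (l : φ). φ). β) 0 Nat ((\(ξ : Nat). ξ) 0)
  ~> (\(σ : Type0). \(f : σ). f) Nat ((\(c : Nat). c) 0)
  ~> (\(σ : Nat). σ) ((\(f : Nat). f) 0)
  ~> (\(σ : Nat). σ) 0
  ~> 0
inferred type:
  Nat


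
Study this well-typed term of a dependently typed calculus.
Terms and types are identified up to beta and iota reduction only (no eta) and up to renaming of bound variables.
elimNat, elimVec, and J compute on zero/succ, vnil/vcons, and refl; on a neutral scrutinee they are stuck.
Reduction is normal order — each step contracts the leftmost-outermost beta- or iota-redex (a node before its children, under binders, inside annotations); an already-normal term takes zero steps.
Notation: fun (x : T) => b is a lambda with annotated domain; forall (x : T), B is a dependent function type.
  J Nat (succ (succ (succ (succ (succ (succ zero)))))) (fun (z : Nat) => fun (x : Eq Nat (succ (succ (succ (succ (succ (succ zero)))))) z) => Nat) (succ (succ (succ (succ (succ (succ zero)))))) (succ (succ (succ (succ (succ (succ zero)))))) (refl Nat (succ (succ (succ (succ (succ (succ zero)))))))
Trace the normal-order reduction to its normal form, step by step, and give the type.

reduction (normal order):
  J Nat (succ (succ (succ (succ (succ (succ zero)))))) (fun (z : Nat) => fun (x : Eq Nat (succ (succ (succ (succ (succ (succ zero)))))) z) => Nat) (succ (succ (succ (succ (succ (succ zero)))))) (succ (succ (succ (succ (succ (succ zero)))))) (refl Nat (succ (succ (succ (succ (succ (succ zero)))))))
  ~> succ (succ (succ (succ (succ (succ zero)))))
type:
  Nat


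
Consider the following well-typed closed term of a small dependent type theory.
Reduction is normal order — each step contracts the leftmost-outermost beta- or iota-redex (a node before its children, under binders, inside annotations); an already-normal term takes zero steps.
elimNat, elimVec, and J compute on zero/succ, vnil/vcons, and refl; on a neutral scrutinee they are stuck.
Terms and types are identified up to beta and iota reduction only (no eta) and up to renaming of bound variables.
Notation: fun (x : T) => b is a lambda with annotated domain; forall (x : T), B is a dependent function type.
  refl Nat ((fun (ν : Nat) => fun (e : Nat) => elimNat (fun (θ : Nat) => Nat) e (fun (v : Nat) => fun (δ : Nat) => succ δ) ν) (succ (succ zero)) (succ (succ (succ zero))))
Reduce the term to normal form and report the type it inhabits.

reduced normal form:
  refl Nat (succ (succ (succ (succ (succ zero)))))
inferred type:
  Eq Nat (succ (succ (succ (succ (succ zero))))) (succ (succ (succ (succ (succ zero)))))


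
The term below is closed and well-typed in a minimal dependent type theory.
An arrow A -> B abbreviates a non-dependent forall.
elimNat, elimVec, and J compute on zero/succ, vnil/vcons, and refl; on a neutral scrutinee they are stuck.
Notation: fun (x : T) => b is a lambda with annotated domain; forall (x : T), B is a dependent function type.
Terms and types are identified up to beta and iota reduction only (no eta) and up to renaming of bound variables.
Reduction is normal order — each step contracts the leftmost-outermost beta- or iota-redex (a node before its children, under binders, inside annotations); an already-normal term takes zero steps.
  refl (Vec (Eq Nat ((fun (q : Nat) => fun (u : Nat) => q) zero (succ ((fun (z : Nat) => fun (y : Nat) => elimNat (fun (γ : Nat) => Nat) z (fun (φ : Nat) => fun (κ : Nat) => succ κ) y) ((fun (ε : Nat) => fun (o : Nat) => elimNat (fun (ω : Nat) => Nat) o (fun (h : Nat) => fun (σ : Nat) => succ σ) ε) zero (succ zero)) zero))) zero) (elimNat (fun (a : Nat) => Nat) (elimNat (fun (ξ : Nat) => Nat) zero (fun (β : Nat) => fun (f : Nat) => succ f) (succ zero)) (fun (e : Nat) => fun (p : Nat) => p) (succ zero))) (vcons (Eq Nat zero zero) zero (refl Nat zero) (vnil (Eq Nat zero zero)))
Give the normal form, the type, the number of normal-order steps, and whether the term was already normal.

normal form:
  refl (Vec (Eq Nat zero zero) (succ zero)) (vcons (Eq Nat zero zero) zero (refl Nat zero) (vnil (Eq Nat zero zero)))
inferred type:
  Eq (Vec (Eq Nat zero zero) (succ zero)) (vcons (Eq Nat zero zero) zero (refl Nat zero) (vnil (Eq Nat zero zero))) (vcons (Eq Nat zero zero) zero (refl Nat zero) (vnil (Eq Nat zero zero)))
steps to reach normal form (normal order): 10
already normal: no
first redex: a beta-redex


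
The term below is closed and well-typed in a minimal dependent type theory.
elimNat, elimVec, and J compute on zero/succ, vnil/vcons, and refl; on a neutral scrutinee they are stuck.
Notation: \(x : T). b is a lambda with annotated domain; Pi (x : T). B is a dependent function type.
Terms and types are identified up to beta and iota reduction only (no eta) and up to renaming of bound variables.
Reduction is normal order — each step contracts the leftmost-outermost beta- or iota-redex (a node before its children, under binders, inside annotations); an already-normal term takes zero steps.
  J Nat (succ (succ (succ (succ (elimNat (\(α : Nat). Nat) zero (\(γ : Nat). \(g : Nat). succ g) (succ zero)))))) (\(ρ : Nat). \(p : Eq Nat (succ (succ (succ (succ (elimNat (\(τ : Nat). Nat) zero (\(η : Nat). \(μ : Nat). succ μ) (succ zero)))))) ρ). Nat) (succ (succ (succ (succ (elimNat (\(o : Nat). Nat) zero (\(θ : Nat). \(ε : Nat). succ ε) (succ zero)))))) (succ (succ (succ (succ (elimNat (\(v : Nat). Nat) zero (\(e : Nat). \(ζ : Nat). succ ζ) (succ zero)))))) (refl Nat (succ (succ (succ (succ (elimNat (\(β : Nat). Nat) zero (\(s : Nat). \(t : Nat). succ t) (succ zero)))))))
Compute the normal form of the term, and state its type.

reduced normal form:
  succ (succ (succ (succ (succ zero))))
type:
  Nat
observation: reduction starts at a J iota-redex, and 5 normal-order steps reach the normal form.


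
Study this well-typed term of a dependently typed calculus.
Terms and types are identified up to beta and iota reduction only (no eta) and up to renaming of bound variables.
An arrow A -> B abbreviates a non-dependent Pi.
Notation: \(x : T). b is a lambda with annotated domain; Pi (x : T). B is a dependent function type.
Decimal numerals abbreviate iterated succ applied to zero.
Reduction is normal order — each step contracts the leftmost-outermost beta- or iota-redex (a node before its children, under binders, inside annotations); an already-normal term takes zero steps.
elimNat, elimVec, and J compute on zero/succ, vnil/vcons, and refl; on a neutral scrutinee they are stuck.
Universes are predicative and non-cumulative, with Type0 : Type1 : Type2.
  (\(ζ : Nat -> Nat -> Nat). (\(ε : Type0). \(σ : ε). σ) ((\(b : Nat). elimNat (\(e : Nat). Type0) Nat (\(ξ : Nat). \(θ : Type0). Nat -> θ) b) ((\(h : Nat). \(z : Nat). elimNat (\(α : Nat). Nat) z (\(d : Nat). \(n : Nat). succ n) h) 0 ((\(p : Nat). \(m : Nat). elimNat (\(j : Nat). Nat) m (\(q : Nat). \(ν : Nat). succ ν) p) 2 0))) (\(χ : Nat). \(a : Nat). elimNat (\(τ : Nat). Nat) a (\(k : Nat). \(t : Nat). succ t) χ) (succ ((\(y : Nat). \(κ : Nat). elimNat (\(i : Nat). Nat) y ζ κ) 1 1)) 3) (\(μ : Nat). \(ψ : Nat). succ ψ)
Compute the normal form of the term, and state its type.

normal form:
  6
the term's type:
  Nat


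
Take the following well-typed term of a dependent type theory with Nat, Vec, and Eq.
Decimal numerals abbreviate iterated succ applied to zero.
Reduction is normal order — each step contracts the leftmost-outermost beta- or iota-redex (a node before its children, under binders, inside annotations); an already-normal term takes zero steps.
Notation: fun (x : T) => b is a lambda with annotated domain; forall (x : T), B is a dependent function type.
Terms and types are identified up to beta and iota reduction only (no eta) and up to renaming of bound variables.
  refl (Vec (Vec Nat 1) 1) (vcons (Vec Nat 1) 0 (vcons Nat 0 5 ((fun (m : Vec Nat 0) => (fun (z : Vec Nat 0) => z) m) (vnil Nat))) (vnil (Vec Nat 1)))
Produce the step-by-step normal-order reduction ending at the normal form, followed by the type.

normal-order reduction:
  refl (Vec (Vec Nat 1) 1) (vcons (Vec Nat 1) 0 (vcons Nat 0 5 ((fun (m : Vec Nat 0) => (fun (z : Vec Nat 0) => z) m) (vnil Nat))) (vnil (Vec Nat 1)))
  ~> refl (Vec (Vec Nat 1) 1) (vcons (Vec Nat 1) 0 (vcons Nat 0 5 ((fun (m : Vec Nat 0) => m) (vnil Nat))) (vnil (Vec Nat 1)))
  ~> refl (Vec (Vec Nat 1) 1) (vcons (Vec Nat 1) 0 (vcons Nat 0 5 (vnil Nat)) (vnil (Vec Nat 1)))
the term's type:
  Eq (Vec (Vec Nat 1) 1) (vcons (Vec Nat 1) 0 (vcons Nat 0 5 (vnil Nat)) (vnil (Vec Nat 1))) (vcons (Vec Nat 1) 0 (vcons Nat 0 5 (vnil Nat)) (vnil (Vec Nat 1)))


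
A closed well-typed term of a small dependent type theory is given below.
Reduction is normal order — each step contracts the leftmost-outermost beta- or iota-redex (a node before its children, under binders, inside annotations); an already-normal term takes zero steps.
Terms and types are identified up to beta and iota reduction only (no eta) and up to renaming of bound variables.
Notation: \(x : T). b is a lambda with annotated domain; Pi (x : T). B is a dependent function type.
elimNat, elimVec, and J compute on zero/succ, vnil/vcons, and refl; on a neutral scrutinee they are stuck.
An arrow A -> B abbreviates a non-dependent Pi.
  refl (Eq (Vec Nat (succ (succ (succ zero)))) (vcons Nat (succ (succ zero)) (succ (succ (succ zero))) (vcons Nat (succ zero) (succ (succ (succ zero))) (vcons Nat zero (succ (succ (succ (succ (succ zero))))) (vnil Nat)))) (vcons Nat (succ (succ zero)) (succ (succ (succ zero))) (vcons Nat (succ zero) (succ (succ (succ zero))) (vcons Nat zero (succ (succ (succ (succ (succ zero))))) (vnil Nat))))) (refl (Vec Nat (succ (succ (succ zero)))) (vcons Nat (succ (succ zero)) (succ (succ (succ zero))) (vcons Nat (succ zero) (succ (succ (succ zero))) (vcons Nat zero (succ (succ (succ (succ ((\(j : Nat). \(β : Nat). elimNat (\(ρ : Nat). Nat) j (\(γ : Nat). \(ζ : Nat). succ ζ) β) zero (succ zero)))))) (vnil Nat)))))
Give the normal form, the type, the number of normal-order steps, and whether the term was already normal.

reduced normal form:
  refl (Eq (Vec Nat (succ (succ (succ zero)))) (vcons Nat (succ (succ zero)) (succ (succ (succ zero))) (vcons Nat (succ zero) (succ (succ (succ zero))) (vcons Nat zero (succ (succ (succ (succ (succ zero))))) (vnil Nat)))) (vcons Nat (succ (succ zero)) (succ (succ (succ zero))) (vcons Nat (succ zero) (succ (succ (succ zero))) (vcons Nat zero (succ (succ (succ (succ (succ zero))))) (vnil Nat))))) (refl (Vec Nat (succ (succ (succ zero)))) (vcons Nat (succ (succ zero)) (succ (succ (succ zero))) (vcons Nat (succ zero) (succ (succ (succ zero))) (vcons Nat zero (succ (succ (succ (succ (succ zero))))) (vnil Nat)))))
the term's type:
  Eq (Eq (Vec Nat (succ (succ (succ zero)))) (vcons Nat (succ (succ zero)) (succ (succ (succ zero))) (vcons Nat (succ zero) (succ (succ (succ zero))) (vcons Nat zero (succ (succ (succ (succ (succ zero))))) (vnil Nat)))) (vcons Nat (succ (succ zero)) (succ (succ (succ zero))) (vcons Nat (succ zero) (succ (succ (succ zero))) (vcons Nat zero (succ (succ (succ (succ (succ zero))))) (vnil Nat))))) (refl (Vec Nat (succ (succ (succ zero)))) (vcons Nat (succ (succ zero)) (succ (succ (succ zero))) (vcons Nat (succ zero) (succ (succ (succ zero))) (vcons Nat zero (succ (succ (succ (succ (succ zero))))) (vnil Nat))))) (refl (Vec Nat (succ (succ (succ zero)))) (vcons Nat (succ (succ zero)) (succ (succ (succ zero))) (vcons Nat (succ zero) (succ (succ (succ zero))) (vcons Nat zero (succ (succ (succ (succ (succ zero))))) (vnil Nat)))))
normal-order step count: 6
started in normal form: no
first contracted redex: a beta-redex


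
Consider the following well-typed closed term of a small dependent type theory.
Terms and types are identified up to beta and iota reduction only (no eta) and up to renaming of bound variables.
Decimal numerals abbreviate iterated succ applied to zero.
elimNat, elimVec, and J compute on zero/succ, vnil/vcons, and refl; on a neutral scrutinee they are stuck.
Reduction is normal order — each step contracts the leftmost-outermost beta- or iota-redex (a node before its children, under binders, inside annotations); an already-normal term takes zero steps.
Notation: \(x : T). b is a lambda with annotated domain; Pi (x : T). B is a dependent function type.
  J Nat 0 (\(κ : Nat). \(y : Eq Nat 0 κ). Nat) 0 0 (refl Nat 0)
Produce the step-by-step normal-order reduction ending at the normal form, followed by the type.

normal-order reduction sequence:
  J Nat 0 (\(κ : Nat). \(y : Eq Nat 0 κ). Nat) 0 0 (refl Nat 0)
  ~> 0
type:
  Nat


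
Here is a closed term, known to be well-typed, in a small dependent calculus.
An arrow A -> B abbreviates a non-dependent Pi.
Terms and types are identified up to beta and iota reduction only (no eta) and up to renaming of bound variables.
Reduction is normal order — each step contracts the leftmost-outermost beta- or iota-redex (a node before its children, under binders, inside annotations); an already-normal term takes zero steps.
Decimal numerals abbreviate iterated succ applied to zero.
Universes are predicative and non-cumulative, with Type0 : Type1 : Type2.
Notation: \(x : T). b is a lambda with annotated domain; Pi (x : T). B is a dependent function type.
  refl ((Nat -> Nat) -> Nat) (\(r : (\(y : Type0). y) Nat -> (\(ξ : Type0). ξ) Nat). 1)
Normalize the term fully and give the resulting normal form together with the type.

resulting normal form:
  refl ((Nat -> Nat) -> Nat) (\(r : Nat -> Nat). 1)
inferred type:
  Eq ((Nat -> Nat) -> Nat) (\(r : Nat -> Nat). 1) (\(y : Nat -> Nat). 1)
observation: the term reaches its normal form after 2 normal-order steps.


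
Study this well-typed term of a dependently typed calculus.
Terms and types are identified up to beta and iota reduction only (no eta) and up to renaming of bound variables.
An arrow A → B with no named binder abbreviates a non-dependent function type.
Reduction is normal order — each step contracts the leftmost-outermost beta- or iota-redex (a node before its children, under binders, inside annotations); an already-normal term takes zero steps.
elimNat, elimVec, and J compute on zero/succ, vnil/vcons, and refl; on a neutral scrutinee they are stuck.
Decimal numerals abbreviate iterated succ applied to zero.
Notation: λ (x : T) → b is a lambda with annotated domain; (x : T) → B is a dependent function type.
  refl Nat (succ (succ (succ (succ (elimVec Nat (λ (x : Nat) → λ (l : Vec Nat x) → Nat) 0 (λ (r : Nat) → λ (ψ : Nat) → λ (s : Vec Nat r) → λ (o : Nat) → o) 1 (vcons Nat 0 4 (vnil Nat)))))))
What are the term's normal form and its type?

normal form:
  refl Nat 4
type:
  Eq Nat 4 4
observation: the term reaches its normal form after 6 normal-order steps.


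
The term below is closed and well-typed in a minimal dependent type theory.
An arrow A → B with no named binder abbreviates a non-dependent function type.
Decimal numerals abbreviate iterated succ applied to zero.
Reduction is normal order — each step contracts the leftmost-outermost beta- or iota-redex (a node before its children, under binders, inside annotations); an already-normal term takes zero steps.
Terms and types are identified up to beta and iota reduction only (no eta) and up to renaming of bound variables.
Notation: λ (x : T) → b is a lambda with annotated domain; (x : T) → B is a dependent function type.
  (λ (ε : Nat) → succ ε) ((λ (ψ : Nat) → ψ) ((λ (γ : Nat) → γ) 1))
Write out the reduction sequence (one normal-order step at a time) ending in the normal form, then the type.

normal-order reduction:
  (λ (ε : Nat) → succ ε) ((λ (ψ : Nat) → ψ) ((λ (γ : Nat) → γ) 1))
  ~> succ ((λ (ε : Nat) → ε) ((λ (ψ : Nat) → ψ) 1))
  ~> succ ((λ (ε : Nat) → ε) 1)
  ~> 2
type:
  Nat


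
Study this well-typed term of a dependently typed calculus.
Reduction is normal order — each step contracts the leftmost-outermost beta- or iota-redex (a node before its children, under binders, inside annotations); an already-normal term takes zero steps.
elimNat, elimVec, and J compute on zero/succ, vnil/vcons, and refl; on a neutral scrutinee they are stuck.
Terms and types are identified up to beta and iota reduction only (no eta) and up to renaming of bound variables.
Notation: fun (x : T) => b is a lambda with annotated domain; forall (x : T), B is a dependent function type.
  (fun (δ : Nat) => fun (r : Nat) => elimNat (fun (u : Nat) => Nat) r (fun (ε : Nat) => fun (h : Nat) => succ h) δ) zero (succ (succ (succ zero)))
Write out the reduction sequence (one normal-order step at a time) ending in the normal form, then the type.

normal-order reduction sequence:
  (fun (δ : Nat) => fun (r : Nat) => elimNat (fun (u : Nat) => Nat) r (fun (ε : Nat) => fun (h : Nat) => succ h) δ) zero (succ (succ (succ zero)))
  ~> (fun (δ : Nat) => elimNat (fun (r : Nat) => Nat) δ (fun (u : Nat) => fun (ε : Nat) => succ ε) zero) (succ (succ (succ zero)))
  ~> elimNat (fun (δ : Nat) => Nat) (succ (succ (succ zero))) (fun (r : Nat) => fun (u : Nat) => succ u) zero
  ~> succ (succ (succ zero))
the term's type:
  Nat


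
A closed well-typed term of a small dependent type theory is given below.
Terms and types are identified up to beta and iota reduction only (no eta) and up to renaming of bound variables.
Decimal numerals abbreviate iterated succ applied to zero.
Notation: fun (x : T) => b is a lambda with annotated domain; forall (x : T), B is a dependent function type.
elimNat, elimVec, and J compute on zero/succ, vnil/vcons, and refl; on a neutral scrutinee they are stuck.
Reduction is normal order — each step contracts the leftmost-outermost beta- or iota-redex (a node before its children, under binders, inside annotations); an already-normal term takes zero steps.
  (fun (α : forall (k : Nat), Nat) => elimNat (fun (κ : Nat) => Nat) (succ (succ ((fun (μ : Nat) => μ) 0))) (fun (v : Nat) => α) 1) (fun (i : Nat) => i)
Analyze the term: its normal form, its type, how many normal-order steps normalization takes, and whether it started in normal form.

normal form:
  2
inferred type:
  Nat
reduction steps (normal order): 6
already normal: no
first redex: a beta-redex


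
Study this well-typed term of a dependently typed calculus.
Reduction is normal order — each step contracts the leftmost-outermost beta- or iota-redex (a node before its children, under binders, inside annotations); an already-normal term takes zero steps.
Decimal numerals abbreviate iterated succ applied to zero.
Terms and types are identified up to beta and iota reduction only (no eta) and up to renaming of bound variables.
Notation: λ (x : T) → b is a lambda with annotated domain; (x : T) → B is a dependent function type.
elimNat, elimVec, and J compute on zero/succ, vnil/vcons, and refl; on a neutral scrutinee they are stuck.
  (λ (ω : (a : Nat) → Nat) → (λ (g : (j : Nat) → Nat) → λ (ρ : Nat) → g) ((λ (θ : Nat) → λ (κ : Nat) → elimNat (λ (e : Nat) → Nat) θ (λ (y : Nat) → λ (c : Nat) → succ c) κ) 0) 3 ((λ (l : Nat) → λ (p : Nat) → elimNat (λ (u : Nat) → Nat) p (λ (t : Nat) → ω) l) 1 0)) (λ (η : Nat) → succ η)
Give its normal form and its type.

normal form:
  1
the term's type:
  Nat


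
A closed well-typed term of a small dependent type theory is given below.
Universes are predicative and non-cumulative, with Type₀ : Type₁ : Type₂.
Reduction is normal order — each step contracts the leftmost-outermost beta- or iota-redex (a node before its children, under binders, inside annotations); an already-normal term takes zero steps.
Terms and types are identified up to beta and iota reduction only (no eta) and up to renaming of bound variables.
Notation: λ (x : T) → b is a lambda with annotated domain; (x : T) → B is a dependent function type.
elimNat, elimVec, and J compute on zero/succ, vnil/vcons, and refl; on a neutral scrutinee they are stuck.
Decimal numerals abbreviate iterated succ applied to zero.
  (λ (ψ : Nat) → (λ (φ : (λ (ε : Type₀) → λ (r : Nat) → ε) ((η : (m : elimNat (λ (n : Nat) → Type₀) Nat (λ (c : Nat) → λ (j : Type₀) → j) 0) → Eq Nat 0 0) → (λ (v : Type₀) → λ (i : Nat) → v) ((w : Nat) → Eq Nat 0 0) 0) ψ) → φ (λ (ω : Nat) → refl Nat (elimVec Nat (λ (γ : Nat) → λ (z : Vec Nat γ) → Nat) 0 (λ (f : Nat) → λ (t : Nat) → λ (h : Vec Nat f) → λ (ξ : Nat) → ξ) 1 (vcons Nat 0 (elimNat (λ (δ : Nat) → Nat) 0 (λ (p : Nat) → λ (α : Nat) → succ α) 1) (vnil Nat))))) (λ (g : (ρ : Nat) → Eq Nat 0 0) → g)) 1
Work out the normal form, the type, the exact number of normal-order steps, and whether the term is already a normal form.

resulting normal form:
  λ (ψ : Nat) → refl Nat 0
type:
  (ψ : Nat) → Eq Nat 0 0
normal-order step count: 9
already normal: no
first redex: a beta-redex


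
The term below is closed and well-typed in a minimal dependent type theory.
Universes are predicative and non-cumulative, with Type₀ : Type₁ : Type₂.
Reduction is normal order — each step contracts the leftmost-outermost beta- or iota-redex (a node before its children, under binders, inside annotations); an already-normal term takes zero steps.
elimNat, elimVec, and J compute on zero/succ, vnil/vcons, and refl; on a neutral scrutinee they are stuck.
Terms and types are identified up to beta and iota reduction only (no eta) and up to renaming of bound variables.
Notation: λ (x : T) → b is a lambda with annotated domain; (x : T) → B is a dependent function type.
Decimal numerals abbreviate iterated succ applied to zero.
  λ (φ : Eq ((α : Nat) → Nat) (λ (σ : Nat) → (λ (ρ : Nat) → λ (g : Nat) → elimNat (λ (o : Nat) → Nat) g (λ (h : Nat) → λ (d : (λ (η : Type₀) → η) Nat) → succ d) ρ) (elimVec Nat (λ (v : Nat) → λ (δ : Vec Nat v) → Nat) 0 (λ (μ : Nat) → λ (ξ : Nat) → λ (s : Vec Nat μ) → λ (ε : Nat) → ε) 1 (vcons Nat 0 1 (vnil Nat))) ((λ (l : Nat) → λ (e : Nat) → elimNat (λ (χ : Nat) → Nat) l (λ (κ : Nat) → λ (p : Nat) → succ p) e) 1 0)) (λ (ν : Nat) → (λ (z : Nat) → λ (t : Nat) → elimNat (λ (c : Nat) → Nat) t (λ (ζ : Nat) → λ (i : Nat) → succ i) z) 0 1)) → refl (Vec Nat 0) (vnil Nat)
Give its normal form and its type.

normal form:
  λ (φ : Eq ((α : Nat) → Nat) (λ (σ : Nat) → 1) (λ (ρ : Nat) → 1)) → refl (Vec Nat 0) (vnil Nat)
type:
  (φ : Eq ((α : Nat) → Nat) (λ (σ : Nat) → 1) (λ (ρ : Nat) → 1)) → Eq (Vec Nat 0) (vnil Nat) (vnil Nat)
observation: 16 normal-order steps normalize the term, beginning with a beta-redex.


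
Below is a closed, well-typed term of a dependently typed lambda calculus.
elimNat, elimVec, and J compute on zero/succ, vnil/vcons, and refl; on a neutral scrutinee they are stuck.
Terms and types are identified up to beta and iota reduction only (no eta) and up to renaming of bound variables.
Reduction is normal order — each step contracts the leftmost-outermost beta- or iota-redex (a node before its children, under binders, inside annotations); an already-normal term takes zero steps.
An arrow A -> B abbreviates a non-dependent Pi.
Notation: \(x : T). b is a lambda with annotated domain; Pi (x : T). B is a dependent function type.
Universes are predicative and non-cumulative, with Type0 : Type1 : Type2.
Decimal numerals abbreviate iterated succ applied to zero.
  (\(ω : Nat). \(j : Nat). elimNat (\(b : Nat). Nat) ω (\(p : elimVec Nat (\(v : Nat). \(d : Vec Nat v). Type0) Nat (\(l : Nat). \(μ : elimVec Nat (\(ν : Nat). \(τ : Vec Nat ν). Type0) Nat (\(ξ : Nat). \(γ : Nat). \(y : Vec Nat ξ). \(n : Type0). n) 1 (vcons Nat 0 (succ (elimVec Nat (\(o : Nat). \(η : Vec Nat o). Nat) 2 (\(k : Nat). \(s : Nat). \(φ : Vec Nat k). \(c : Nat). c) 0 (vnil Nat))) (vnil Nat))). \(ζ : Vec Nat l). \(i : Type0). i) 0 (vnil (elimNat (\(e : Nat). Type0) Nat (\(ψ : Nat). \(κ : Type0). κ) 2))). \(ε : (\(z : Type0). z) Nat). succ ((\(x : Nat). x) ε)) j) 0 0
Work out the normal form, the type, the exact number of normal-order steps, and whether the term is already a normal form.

resulting normal form:
  0
the term's type:
  Nat
reduction steps (normal order): 3
already normal: no
first redex: a beta-redex


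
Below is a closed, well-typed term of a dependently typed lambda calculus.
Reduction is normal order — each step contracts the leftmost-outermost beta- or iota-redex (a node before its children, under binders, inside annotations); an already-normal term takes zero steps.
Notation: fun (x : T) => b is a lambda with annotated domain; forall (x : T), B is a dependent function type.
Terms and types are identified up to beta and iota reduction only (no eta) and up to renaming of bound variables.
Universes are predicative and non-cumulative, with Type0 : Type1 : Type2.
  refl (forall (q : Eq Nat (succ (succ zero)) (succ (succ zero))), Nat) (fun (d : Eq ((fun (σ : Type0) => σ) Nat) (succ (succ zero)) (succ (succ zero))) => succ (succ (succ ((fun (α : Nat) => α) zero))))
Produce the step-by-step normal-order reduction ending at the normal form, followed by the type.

normal-order reduction:
  refl (forall (q : Eq Nat (succ (succ zero)) (succ (succ zero))), Nat) (fun (d : Eq ((fun (σ : Type0) => σ) Nat) (succ (succ zero)) (succ (succ zero))) => succ (succ (succ ((fun (α : Nat) => α) zero))))
  ~> refl (forall (q : Eq Nat (succ (succ zero)) (succ (succ zero))), Nat) (fun (d : Eq Nat (succ (succ zero)) (succ (succ zero))) => succ (succ (succ ((fun (σ : Nat) => σ) zero))))
  ~> refl (forall (q : Eq Nat (succ (succ zero)) (succ (succ zero))), Nat) (fun (d : Eq Nat (succ (succ zero)) (succ (succ zero))) => succ (succ (succ zero)))
type:
  Eq (forall (q : Eq Nat (succ (succ zero)) (succ (succ zero))), Nat) (fun (d : Eq Nat (succ (succ zero)) (succ (succ zero))) => succ (succ (succ zero))) (fun (σ : Eq Nat (succ (succ zero)) (succ (succ zero))) => succ (succ (succ zero)))


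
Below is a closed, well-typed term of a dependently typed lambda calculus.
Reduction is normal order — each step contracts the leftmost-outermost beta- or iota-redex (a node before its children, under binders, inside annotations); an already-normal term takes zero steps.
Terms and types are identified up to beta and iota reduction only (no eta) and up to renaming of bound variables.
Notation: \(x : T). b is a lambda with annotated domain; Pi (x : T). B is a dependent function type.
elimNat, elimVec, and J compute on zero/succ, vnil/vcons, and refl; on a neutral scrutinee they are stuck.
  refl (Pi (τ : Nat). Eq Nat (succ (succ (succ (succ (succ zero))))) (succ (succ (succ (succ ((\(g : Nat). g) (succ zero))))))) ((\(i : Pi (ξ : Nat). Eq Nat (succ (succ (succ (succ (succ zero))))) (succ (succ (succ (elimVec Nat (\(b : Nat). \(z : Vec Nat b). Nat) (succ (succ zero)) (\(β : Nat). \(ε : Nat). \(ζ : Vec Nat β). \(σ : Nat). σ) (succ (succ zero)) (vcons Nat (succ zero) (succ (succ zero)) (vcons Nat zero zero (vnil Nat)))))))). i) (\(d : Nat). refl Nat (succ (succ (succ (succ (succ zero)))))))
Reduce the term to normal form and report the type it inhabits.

normal form:
  refl (Pi (τ : Nat). Eq Nat (succ (succ (succ (succ (succ zero))))) (succ (succ (succ (succ (succ zero)))))) (\(g : Nat). refl Nat (succ (succ (succ (succ (succ zero))))))
inferred type:
  Eq (Pi (τ : Nat). Eq Nat (succ (succ (succ (succ (succ zero))))) (succ (succ (succ (succ (succ zero)))))) (\(g : Nat). refl Nat (succ (succ (succ (succ (succ zero)))))) (\(i : Nat). refl Nat (succ (succ (succ (succ (succ zero))))))


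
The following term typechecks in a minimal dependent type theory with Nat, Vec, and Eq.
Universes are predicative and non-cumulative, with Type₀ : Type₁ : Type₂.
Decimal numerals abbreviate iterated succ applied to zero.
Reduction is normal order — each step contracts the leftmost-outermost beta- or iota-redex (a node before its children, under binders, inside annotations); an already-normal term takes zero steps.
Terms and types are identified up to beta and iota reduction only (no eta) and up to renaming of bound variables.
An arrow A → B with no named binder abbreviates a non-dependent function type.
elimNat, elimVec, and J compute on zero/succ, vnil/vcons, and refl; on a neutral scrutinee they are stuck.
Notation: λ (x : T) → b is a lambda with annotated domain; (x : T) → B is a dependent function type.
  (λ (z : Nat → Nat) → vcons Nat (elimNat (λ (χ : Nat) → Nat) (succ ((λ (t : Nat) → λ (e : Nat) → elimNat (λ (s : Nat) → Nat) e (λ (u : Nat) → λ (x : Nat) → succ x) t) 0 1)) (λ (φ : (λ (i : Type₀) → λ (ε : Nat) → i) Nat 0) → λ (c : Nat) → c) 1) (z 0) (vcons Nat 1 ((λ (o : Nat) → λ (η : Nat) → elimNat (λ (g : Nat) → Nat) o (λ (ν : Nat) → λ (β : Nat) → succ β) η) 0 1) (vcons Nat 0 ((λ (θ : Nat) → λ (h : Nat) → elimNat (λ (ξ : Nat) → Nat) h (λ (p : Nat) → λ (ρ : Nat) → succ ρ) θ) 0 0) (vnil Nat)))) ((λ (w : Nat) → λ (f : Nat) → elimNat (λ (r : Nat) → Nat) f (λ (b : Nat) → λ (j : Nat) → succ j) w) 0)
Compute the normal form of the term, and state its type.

resulting normal form:
  vcons Nat 2 0 (vcons Nat 1 1 (vcons Nat 0 0 (vnil Nat)))
inferred type:
  Vec Nat 3
observation: the term reaches its normal form after 20 normal-order steps.


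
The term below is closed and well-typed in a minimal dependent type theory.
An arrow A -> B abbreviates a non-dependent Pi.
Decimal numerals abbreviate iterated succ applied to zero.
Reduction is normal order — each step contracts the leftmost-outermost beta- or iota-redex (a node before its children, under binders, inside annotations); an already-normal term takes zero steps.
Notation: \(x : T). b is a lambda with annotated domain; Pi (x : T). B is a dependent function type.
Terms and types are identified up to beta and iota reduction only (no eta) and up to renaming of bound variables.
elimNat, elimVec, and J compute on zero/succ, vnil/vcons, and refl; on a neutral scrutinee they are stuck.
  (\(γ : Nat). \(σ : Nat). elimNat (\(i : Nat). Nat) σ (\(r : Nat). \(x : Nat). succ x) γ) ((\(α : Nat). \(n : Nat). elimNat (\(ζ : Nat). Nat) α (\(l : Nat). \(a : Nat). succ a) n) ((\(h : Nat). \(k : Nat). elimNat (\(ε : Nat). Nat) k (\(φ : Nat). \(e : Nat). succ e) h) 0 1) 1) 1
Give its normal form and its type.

resulting normal form:
  3
inferred type:
  Nat


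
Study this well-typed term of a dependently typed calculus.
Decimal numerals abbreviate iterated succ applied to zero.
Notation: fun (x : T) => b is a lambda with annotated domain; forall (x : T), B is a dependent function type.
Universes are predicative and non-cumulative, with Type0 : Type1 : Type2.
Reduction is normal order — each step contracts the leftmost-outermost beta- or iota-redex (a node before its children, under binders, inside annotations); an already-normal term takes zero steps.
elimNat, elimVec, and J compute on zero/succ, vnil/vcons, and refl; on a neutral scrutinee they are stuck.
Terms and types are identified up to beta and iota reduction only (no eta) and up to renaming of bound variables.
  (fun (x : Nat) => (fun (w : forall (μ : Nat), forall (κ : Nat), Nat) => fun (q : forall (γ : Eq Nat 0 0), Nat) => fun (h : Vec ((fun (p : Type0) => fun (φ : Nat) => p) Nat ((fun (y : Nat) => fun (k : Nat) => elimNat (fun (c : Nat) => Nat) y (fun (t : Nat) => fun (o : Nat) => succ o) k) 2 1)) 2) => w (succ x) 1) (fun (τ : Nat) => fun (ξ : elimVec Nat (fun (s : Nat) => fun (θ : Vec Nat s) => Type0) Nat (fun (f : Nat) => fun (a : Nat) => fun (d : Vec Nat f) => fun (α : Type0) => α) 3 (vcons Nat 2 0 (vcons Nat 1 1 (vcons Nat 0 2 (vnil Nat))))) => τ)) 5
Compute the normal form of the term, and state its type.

normal form:
  fun (x : forall (w : Eq Nat 0 0), Nat) => fun (μ : Vec Nat 2) => 6
the term's type:
  forall (x : forall (w : Eq Nat 0 0), Nat), forall (μ : Vec Nat 2), Nat
observation: normalization takes exactly 6 steps under the normal-order strategy.


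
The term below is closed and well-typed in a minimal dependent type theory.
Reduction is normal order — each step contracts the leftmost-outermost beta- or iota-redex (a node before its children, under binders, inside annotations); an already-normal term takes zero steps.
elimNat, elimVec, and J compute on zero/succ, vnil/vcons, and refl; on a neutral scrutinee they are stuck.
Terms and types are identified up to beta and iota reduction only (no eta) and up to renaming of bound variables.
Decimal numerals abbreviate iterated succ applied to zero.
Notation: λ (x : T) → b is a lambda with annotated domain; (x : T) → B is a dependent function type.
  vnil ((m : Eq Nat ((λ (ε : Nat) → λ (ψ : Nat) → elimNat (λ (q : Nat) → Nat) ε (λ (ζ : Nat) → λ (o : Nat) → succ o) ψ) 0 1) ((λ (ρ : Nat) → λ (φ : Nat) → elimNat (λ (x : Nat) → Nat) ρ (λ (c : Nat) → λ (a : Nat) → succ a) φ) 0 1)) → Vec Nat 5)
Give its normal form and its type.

normal form:
  vnil ((m : Eq Nat 1 1) → Vec Nat 5)
inferred type:
  Vec ((m : Eq Nat 1 1) → Vec Nat 5) 0
observation: the leftmost-outermost redex is a beta-redex, and normalization takes 12 steps.


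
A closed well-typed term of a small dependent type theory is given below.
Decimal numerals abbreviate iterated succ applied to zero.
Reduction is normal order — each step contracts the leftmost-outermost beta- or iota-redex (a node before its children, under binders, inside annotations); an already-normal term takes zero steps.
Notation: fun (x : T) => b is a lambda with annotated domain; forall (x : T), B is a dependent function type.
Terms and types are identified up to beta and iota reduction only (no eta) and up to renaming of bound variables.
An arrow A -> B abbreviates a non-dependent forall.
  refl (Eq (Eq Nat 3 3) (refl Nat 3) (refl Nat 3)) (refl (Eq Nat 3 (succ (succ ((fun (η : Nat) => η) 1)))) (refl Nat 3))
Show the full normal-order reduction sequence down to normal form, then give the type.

normal-order reduction:
  refl (Eq (Eq Nat 3 3) (refl Nat 3) (refl Nat 3)) (refl (Eq Nat 3 (succ (succ ((fun (η : Nat) => η) 1)))) (refl Nat 3))
  ~> refl (Eq (Eq Nat 3 3) (refl Nat 3) (refl Nat 3)) (refl (Eq Nat 3 3) (refl Nat 3))
inferred type:
  Eq (Eq (Eq Nat 3 3) (refl Nat 3) (refl Nat 3)) (refl (Eq Nat 3 3) (refl Nat 3)) (refl (Eq Nat 3 3) (refl Nat 3))


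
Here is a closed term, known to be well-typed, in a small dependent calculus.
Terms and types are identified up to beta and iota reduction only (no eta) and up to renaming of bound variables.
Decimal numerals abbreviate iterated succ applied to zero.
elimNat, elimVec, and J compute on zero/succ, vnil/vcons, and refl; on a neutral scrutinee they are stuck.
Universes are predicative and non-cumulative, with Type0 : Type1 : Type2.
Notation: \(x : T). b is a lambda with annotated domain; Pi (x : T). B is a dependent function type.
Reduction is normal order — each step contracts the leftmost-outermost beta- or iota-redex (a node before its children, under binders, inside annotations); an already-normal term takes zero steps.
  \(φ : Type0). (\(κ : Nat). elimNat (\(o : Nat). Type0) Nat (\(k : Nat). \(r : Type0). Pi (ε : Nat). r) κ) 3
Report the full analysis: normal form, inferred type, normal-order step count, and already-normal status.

resulting normal form:
  \(φ : Type0). Pi (κ : Nat). Pi (o : Nat). Pi (k : Nat). Nat
inferred type:
  Pi (φ : Type0). Type0
normal-order step count: 11
already normal: no
first redex: a beta-redex


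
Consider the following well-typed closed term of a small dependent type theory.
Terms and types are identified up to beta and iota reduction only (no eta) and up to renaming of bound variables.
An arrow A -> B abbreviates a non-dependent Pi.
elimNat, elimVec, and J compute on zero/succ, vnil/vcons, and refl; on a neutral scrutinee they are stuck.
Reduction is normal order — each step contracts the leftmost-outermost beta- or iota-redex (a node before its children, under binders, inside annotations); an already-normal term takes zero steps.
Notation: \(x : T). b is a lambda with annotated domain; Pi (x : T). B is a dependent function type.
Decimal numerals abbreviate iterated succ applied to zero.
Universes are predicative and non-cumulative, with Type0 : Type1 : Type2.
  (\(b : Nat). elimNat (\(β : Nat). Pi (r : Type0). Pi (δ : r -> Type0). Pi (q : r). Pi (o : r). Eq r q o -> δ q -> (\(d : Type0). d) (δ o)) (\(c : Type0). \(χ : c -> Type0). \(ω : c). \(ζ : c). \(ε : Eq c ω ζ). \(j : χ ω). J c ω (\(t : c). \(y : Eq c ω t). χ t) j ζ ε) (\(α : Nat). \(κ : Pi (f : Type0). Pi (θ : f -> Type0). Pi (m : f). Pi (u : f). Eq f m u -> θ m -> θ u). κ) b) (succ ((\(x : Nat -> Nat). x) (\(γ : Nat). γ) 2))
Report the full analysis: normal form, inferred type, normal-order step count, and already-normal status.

reduced normal form:
  \(b : Type0). \(β : b -> Type0). \(r : b). \(δ : b). \(q : Eq b r δ). \(o : β r). J b r (\(d : b). \(c : Eq b r d). β d) o δ q
the term's type:
  Pi (b : Type0). Pi (β : b -> Type0). Pi (r : b). Pi (δ : b). Eq b r δ -> β r -> β δ
reduction steps (normal order): 14
term was already normal: no
first contracted redex: a beta-redex
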